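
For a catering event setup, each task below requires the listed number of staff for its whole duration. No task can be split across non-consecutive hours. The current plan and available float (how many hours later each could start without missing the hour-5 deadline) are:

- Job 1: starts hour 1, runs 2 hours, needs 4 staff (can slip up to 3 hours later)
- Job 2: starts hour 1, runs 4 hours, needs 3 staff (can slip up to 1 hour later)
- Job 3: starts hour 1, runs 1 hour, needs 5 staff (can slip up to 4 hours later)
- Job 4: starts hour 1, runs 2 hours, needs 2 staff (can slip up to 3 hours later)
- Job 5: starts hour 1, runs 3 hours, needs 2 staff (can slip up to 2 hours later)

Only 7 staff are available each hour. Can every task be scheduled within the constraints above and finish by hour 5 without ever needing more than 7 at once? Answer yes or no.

Schedule Job 1@1, Job 2@1, Job 3@5, Job 4@3, Job 5@3: h1:7  h2:7  h3:7  h4:7  h5:7 — peak 7 ≤ 7.

yes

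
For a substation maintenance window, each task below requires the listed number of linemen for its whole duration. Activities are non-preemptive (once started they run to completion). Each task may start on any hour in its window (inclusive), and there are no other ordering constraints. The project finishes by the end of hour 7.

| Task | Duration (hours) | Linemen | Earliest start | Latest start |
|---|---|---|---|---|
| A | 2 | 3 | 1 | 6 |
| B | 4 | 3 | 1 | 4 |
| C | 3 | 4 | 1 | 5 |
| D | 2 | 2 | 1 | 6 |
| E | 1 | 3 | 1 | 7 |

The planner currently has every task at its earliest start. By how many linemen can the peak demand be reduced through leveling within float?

9

Early-start peak: h1:15  h2:12  h3:7  h4:3  h5:0  h6:0  h7:0 ⇒ 15.
Leveled (A@1, B@1, C@5, D@4, E@3): h1:6  h2:6  h3:6  h4:5  h5:6  h6:4  h7:4 ⇒ 6.
Reduction 15 − 6 = 9.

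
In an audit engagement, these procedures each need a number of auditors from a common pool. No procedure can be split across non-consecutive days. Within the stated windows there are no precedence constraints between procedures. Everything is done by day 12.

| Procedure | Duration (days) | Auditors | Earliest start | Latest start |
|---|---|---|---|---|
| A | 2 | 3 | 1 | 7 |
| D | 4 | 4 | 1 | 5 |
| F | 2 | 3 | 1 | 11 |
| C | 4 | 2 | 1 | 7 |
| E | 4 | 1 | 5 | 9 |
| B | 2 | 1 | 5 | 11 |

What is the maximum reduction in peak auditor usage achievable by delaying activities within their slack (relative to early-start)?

8

Early-start peak: d1:12  d2:12  d3:6  d4:6  d5:2  d6:2  d7:1  d8:1  d9:0  d10:0  d11:0  d12:0 ⇒ 12.
Leveled (A@1, D@3, F@11, C@7, E@7, B@7): d1:3  d2:3  d3:4  d4:4  d5:4  d6:4  d7:4  d8:4  d9:3  d10:3  d11:3  d12:3 ⇒ 4.
Reduction 12 − 4 = 8.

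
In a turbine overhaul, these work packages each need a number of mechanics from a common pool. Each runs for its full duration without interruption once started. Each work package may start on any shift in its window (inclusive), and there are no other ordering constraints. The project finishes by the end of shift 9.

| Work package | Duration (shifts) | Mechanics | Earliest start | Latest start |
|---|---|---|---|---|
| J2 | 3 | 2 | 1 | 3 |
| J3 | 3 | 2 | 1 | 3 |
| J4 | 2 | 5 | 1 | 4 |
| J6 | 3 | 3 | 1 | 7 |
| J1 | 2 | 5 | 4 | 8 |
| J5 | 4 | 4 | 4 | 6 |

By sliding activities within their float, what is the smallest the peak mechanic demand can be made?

7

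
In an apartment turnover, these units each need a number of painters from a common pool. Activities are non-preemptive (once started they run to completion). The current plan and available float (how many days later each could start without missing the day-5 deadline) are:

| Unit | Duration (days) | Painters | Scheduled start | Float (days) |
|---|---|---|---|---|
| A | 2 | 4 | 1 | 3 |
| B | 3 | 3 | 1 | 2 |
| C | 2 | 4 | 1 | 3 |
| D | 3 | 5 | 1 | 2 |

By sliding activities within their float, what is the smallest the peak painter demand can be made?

8

Early-start (A@1, B@1, C@1, D@1) gives peak 16: d1:16  d2:16  d3:8  d4:0  d5:0.
Shift B→3, D→3.
Schedule A@1, B@3, C@1, D@3: d1:8  d2:8  d3:8  d4:8  d5:8 — peak 8.
Total painter-days = 40 over 5 days ⇒ peak ≥ ⌈40/5⌉ = 8, so 8 is optimal.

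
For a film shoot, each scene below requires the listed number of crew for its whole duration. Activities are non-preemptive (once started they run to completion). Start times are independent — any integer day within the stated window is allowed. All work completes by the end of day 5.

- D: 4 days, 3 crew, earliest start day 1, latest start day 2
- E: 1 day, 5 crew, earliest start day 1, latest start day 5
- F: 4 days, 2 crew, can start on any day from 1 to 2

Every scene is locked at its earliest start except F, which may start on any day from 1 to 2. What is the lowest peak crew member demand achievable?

F@1: d1:10  d2:5  d3:5  d4:5  d5:0 → peak 10
F@2: d1:8  d2:5  d3:5  d4:5  d5:2 → peak 8
Best is F@2, peak 8.

8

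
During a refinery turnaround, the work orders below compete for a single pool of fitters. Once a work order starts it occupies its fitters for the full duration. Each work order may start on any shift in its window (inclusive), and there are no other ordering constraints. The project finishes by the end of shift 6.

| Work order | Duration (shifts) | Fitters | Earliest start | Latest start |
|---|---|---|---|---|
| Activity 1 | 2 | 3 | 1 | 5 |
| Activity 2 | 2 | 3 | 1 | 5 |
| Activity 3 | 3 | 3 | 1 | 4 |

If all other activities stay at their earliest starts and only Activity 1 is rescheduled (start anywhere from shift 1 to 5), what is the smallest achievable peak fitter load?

Activity 1@1: s1:9  s2:9  s3:3  s4:0  s5:0  s6:0 → peak 9
Activity 1@2: s1:6  s2:9  s3:6  s4:0  s5:0  s6:0 → peak 9
Activity 1@3: s1:6  s2:6  s3:6  s4:3  s5:0  s6:0 → peak 6
Activity 1@4: s1:6  s2:6  s3:3  s4:3  s5:3  s6:0 → peak 6
Activity 1@5: s1:6  s2:6  s3:3  s4:0  s5:3  s6:3 → peak 6
Best is Activity 1@3, peak 6.

6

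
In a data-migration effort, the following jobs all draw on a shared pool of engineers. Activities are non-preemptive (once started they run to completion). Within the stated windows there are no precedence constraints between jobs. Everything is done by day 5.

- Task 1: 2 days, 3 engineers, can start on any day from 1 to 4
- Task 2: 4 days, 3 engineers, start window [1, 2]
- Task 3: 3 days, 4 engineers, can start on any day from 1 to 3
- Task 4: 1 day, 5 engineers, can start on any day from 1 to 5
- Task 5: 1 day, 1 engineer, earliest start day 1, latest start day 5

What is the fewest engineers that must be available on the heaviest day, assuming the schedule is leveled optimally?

8

Early-start (Task 1@1, Task 2@1, Task 3@1, Task 4@1, Task 5@1) gives peak 16: d1:16  d2:10  d3:7  d4:3  d5:0.
Shift Task 2→2, Task 3→3, Task 5→2.
Schedule Task 1@1, Task 2@2, Task 3@3, Task 4@1, Task 5@2: d1:8  d2:7  d3:7  d4:7  d5:7 — peak 8.
Total engineer-days = 36 over 5 days ⇒ peak ≥ ⌈36/5⌉ = 8, so 8 is optimal.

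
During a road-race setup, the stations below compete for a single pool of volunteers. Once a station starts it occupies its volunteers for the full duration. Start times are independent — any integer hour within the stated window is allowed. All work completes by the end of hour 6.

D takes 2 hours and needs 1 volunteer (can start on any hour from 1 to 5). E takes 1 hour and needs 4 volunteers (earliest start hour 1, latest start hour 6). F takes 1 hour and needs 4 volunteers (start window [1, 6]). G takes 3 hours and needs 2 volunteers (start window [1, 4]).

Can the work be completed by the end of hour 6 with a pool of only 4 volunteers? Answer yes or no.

Schedule D@1, E@4, F@5, G@1: h1:3  h2:3  h3:2  h4:4  h5:4  h6:0 — peak 4 ≤ 4.

yes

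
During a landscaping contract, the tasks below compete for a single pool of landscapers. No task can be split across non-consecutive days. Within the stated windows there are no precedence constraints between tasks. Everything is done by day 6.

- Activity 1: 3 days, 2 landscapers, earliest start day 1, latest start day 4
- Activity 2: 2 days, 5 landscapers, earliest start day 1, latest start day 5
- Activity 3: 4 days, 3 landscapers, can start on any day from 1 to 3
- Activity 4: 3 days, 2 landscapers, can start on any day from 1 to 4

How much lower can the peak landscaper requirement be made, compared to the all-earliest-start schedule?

5

Early-start peak: d1:12  d2:12  d3:7  d4:3  d5:0  d6:0 ⇒ 12.
Leveled (Activity 1@1, Activity 2@1, Activity 3@3, Activity 4@3): d1:7  d2:7  d3:7  d4:5  d5:5  d6:3 ⇒ 7.
Reduction 12 − 7 = 5.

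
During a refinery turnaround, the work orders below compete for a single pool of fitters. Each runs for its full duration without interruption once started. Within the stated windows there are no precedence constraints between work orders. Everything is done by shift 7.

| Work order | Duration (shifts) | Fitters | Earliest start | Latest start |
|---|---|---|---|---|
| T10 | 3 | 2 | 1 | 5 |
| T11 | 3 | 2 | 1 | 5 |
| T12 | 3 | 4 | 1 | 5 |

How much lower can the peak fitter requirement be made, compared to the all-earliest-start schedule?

4

Early-start peak: s1:8  s2:8  s3:8  s4:0  s5:0  s6:0  s7:0 ⇒ 8.
Leveled (T10@1, T11@1, T12@4): s1:4  s2:4  s3:4  s4:4  s5:4  s6:4  s7:0 ⇒ 4.
Reduction 8 − 4 = 4.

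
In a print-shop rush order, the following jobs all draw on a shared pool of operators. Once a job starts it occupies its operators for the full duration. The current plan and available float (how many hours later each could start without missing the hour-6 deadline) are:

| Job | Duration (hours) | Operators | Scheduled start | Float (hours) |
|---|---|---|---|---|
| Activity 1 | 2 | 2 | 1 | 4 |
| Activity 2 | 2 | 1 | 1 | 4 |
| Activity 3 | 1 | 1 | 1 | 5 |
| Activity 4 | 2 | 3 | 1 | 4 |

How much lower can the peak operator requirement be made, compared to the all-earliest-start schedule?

4

Early-start peak: h1:7  h2:6  h3:0  h4:0  h5:0  h6:0 ⇒ 7.
Leveled (Activity 1@1, Activity 2@1, Activity 3@3, Activity 4@4): h1:3  h2:3  h3:1  h4:3  h5:3  h6:0 ⇒ 3.
Reduction 7 − 3 = 4.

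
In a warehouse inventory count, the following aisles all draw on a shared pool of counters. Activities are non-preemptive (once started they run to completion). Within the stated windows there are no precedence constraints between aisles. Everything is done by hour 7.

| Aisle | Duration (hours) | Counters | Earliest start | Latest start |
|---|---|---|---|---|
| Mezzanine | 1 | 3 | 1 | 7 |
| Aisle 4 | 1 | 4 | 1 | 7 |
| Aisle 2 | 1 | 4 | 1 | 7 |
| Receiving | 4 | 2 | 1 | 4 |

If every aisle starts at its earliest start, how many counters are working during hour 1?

13

At early start, hour 1 has: Mezzanine, Aisle 4, Aisle 2, Receiving.
Demand: 3 + 4 + 4 + 2 = 13.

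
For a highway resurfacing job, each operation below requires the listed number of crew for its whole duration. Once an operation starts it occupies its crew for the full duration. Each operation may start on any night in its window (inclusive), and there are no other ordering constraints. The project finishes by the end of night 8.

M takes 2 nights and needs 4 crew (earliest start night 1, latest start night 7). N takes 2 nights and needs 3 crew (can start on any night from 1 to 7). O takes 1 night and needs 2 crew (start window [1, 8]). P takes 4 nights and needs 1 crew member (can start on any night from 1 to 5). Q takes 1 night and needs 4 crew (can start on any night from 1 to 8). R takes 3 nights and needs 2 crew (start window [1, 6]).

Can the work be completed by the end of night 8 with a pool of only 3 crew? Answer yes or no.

no

Total crew member-nights = 30; over 8 nights the average is 30/8 > 3, so some night must exceed 3.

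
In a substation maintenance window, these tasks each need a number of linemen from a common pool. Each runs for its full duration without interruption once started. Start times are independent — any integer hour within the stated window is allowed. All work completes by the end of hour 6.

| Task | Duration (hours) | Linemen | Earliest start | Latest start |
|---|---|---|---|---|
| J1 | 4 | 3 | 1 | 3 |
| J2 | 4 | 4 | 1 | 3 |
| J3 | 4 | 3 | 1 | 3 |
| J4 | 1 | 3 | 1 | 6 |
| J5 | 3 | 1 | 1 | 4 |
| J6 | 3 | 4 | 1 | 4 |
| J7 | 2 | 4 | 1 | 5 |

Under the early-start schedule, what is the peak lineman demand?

22

Early-start schedule: J1@1, J2@1, J3@1, J4@1, J5@1, J6@1, J7@1.
Load per hour: hour 1: 22, hour 2: 19, hour 3: 15, hour 4: 10, hour 5: 0, hour 6: 0.
Peak is 22.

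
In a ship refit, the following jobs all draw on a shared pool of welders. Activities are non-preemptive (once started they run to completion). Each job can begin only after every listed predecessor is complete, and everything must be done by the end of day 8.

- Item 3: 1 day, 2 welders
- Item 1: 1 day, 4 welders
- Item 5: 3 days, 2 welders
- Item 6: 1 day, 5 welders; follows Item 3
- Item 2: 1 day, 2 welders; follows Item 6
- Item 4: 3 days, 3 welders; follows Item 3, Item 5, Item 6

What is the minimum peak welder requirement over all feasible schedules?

5

Early-start (Item 3@1, Item 1@1, Item 5@1, Item 6@2, Item 2@3, Item 4@4) gives peak 8: d1:8  d2:7  d3:4  d4:3  d5:3  d6:3  d7:0  d8:0.
Shift Item 1→4, Item 6→5, Item 2→6, Item 4→6.
Schedule Item 3@1, Item 1@4, Item 5@1, Item 6@5, Item 2@6, Item 4@6: d1:4  d2:2  d3:2  d4:4  d5:5  d6:5  d7:3  d8:3 — peak 5.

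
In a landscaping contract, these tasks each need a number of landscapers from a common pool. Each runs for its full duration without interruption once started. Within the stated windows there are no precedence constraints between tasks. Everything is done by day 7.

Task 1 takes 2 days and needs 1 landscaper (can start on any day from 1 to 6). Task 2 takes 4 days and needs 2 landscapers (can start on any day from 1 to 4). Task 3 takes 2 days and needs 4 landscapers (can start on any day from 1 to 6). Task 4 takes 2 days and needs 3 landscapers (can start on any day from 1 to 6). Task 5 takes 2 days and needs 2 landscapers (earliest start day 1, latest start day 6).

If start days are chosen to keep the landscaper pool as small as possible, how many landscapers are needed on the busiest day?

Early-start (Task 1@1, Task 2@1, Task 3@1, Task 4@1, Task 5@1) gives peak 12: d1:12  d2:12  d3:2  d4:2  d5:0  d6:0  d7:0.
Shift Task 3→5, Task 4→3.
Schedule Task 1@1, Task 2@1, Task 3@5, Task 4@3, Task 5@1: d1:5  d2:5  d3:5  d4:5  d5:4  d6:4  d7:0 — peak 5.

5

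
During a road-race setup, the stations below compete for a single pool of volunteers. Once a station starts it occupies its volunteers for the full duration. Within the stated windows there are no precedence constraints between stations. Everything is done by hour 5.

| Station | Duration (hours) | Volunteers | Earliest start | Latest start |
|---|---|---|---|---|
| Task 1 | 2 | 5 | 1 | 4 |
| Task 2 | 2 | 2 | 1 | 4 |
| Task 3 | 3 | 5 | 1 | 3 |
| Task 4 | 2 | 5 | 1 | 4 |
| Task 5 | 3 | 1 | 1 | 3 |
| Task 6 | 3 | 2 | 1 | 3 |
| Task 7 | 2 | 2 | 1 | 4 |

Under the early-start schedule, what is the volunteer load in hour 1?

At early start, hour 1 has: Task 1, Task 2, Task 3, Task 4, Task 5, Task 6, Task 7.
Demand: 5 + 2 + 5 + 5 + 1 + 2 + 2 = 22.

22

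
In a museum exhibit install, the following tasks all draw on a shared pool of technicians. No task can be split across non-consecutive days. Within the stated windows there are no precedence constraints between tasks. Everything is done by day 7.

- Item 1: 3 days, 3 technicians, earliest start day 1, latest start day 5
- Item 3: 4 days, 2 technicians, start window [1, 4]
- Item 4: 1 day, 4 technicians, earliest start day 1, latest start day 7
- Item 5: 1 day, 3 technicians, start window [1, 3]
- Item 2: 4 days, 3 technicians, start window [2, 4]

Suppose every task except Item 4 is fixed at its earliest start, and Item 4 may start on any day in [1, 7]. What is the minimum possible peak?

8

Item 4@1: d1:12  d2:8  d3:8  d4:5  d5:3  d6:0  d7:0 → peak 12
Item 4@2: d1:8  d2:12  d3:8  d4:5  d5:3  d6:0  d7:0 → peak 12
Item 4@3: d1:8  d2:8  d3:12  d4:5  d5:3  d6:0  d7:0 → peak 12
Item 4@4: d1:8  d2:8  d3:8  d4:9  d5:3  d6:0  d7:0 → peak 9
Item 4@5: d1:8  d2:8  d3:8  d4:5  d5:7  d6:0  d7:0 → peak 8
Item 4@6: d1:8  d2:8  d3:8  d4:5  d5:3  d6:4  d7:0 → peak 8
Item 4@7: d1:8  d2:8  d3:8  d4:5  d5:3  d6:0  d7:4 → peak 8
Best is Item 4@5, peak 8.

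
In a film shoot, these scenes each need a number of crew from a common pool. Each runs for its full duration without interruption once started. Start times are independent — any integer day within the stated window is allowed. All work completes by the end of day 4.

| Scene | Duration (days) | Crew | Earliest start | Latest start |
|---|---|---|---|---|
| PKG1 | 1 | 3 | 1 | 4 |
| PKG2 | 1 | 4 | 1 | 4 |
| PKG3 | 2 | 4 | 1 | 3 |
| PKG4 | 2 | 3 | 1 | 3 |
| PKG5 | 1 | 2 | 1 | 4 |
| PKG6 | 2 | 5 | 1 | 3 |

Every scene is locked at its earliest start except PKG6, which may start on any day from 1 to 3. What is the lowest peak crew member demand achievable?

PKG6@1: d1:21  d2:12  d3:0  d4:0 → peak 21
PKG6@2: d1:16  d2:12  d3:5  d4:0 → peak 16
PKG6@3: d1:16  d2:7  d3:5  d4:5 → peak 16
Best is PKG6@2, peak 16.

16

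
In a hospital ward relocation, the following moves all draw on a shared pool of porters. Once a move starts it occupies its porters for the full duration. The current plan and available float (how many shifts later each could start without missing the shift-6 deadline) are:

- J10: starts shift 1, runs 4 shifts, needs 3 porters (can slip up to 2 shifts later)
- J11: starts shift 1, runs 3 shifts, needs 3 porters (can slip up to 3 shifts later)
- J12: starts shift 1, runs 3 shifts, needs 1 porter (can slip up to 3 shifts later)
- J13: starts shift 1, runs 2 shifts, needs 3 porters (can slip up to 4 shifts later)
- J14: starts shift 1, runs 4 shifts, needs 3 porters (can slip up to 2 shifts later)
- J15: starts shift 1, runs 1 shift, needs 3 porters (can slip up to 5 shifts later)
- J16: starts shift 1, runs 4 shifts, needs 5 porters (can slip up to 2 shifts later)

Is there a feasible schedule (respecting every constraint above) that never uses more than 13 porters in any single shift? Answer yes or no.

no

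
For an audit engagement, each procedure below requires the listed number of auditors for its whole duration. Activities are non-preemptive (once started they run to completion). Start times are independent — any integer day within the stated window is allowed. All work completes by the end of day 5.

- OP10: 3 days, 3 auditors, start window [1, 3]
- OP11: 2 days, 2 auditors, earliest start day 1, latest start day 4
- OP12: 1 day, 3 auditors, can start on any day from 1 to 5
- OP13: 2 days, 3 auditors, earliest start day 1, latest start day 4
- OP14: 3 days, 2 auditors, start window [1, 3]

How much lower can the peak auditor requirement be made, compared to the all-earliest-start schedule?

6

Early-start peak: d1:13  d2:10  d3:5  d4:0  d5:0 ⇒ 13.
Leveled (OP10@1, OP11@1, OP12@4, OP13@4, OP14@1): d1:7  d2:7  d3:5  d4:6  d5:3 ⇒ 7.
Reduction 13 − 7 = 6.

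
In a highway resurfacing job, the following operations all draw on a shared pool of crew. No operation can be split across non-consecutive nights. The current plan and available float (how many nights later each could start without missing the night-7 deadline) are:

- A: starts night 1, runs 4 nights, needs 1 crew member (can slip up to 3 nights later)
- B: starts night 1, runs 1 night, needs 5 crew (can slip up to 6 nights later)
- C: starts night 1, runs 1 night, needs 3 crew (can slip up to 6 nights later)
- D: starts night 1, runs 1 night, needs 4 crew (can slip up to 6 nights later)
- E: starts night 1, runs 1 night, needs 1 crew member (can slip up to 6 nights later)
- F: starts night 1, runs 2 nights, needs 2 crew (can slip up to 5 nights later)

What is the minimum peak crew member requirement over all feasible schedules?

5

Early-start (A@1, B@1, C@1, D@1, E@1, F@1) gives peak 16: n1:16  n2:3  n3:1  n4:1  n5:0  n6:0  n7:0.
Shift B→5, D→2, F→3.
Schedule A@1, B@5, C@1, D@2, E@1, F@3: n1:5  n2:5  n3:3  n4:3  n5:5  n6:0  n7:0 — peak 5.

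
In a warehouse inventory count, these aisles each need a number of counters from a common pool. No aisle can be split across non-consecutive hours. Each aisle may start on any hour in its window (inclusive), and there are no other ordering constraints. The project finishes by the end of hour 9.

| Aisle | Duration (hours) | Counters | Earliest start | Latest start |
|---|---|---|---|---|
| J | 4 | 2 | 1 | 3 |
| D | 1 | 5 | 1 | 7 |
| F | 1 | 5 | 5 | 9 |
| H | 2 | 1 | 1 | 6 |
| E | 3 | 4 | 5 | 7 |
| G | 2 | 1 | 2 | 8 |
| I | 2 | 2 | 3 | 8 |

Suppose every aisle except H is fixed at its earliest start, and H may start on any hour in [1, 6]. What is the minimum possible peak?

9

H@1: h1:8  h2:4  h3:5  h4:4  h5:9  h6:4  h7:4  h8:0  h9:0 → peak 9
H@2: h1:7  h2:4  h3:6  h4:4  h5:9  h6:4  h7:4  h8:0  h9:0 → peak 9
H@3: h1:7  h2:3  h3:6  h4:5  h5:9  h6:4  h7:4  h8:0  h9:0 → peak 9
H@4: h1:7  h2:3  h3:5  h4:5  h5:10  h6:4  h7:4  h8:0  h9:0 → peak 10
H@5: h1:7  h2:3  h3:5  h4:4  h5:10  h6:5  h7:4  h8:0  h9:0 → peak 10
H@6: h1:7  h2:3  h3:5  h4:4  h5:9  h6:5  h7:5  h8:0  h9:0 → peak 9
Best is H@1, peak 9.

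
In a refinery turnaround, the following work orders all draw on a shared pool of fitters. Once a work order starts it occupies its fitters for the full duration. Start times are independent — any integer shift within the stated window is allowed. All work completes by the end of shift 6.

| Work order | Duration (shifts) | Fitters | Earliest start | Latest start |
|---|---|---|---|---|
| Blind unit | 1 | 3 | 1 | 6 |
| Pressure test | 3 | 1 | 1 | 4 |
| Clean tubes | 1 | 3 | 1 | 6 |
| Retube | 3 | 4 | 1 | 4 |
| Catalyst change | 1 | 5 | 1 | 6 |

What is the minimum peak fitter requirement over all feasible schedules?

Early-start (Blind unit@1, Pressure test@1, Clean tubes@1, Retube@1, Catalyst change@1) gives peak 16: s1:16  s2:5  s3:5  s4:0  s5:0  s6:0.
Shift Clean tubes→2, Retube→3, Catalyst change→6.
Schedule Blind unit@1, Pressure test@1, Clean tubes@2, Retube@3, Catalyst change@6: s1:4  s2:4  s3:5  s4:4  s5:4  s6:5 — peak 5.
Total fitter-shifts = 26 over 6 shifts ⇒ peak ≥ ⌈26/6⌉ = 5, so 5 is optimal.

5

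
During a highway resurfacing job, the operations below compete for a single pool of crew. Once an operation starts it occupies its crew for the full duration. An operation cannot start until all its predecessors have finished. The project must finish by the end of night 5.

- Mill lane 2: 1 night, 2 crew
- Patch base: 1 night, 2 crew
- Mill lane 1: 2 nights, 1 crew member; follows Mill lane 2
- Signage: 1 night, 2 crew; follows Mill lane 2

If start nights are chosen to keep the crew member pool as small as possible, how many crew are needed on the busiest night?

2

Early-start (Mill lane 2@1, Patch base@1, Mill lane 1@2, Signage@2) gives peak 4: n1:4  n2:3  n3:1  n4:0  n5:0.
Shift Patch base→2, Mill lane 1→3, Signage→5.
Schedule Mill lane 2@1, Patch base@2, Mill lane 1@3, Signage@5: n1:2  n2:2  n3:1  n4:1  n5:2 — peak 2.
Total crew member-nights = 8 over 5 nights ⇒ peak ≥ ⌈8/5⌉ = 2, so 2 is optimal.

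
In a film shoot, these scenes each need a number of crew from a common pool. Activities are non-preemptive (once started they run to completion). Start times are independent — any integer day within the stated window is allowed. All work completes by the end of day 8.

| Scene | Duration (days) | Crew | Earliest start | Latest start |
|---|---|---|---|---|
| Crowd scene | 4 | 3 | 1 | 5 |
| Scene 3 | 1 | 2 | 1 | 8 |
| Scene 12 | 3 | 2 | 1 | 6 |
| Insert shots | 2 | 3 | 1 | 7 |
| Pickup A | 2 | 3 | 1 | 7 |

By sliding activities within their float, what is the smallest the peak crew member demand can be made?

Early-start (Crowd scene@1, Scene 3@1, Scene 12@1, Insert shots@1, Pickup A@1) gives peak 13: d1:13  d2:11  d3:5  d4:3  d5:0  d6:0  d7:0  d8:0.
Shift Scene 12→2, Insert shots→5, Pickup A→7.
Schedule Crowd scene@1, Scene 3@1, Scene 12@2, Insert shots@5, Pickup A@7: d1:5  d2:5  d3:5  d4:5  d5:3  d6:3  d7:3  d8:3 — peak 5.

5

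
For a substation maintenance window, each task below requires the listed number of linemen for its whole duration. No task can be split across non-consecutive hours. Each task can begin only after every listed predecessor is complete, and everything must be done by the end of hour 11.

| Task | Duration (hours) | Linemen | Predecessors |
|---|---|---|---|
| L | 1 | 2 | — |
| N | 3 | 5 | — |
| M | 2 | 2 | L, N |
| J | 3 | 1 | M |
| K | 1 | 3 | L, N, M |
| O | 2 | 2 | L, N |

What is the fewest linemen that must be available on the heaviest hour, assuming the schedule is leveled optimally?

Early-start (L@1, N@1, M@4, J@6, K@6, O@4) gives peak 7: h1:7  h2:5  h3:5  h4:4  h5:4  h6:4  h7:1  h8:1  h9:0  h10:0  h11:0.
Shift N→2, M→5, J→7, K→7, O→5.
Schedule L@1, N@2, M@5, J@7, K@7, O@5: h1:2  h2:5  h3:5  h4:5  h5:4  h6:4  h7:4  h8:1  h9:1  h10:0  h11:0 — peak 5.

5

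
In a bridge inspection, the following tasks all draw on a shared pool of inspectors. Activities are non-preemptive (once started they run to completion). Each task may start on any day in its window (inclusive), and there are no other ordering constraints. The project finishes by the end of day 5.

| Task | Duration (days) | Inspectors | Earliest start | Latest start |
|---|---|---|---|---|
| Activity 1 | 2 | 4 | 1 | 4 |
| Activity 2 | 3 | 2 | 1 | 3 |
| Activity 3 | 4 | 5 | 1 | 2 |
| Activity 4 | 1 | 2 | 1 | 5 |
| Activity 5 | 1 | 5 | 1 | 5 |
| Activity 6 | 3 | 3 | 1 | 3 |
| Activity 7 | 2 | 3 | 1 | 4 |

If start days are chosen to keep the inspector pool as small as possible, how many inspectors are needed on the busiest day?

Early-start (Activity 1@1, Activity 2@1, Activity 3@1, Activity 4@1, Activity 5@1, Activity 6@1, Activity 7@1) gives peak 24: d1:24  d2:17  d3:10  d4:5  d5:0.
Shift Activity 4→3, Activity 5→5, Activity 6→3, Activity 7→4.
Schedule Activity 1@1, Activity 2@1, Activity 3@1, Activity 4@3, Activity 5@5, Activity 6@3, Activity 7@4: d1:11  d2:11  d3:12  d4:11  d5:11 — peak 12.
Total inspector-days = 56 over 5 days ⇒ peak ≥ ⌈56/5⌉ = 12, so 12 is optimal.

12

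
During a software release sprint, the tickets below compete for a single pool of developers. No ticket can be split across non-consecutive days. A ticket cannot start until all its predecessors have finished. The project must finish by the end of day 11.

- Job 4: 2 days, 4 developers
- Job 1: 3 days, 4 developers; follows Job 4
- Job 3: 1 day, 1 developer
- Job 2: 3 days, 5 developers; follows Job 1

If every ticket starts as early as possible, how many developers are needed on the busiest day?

Early-start schedule: Job 4@1, Job 1@3, Job 3@1, Job 2@6.
Load per day: day 1: 5, day 2: 4, day 3: 4, day 4: 4, day 5: 4, day 6: 5, day 7: 5, day 8: 5, day 9: 0, day 10: 0, day 11: 0.
Peak is 5.

5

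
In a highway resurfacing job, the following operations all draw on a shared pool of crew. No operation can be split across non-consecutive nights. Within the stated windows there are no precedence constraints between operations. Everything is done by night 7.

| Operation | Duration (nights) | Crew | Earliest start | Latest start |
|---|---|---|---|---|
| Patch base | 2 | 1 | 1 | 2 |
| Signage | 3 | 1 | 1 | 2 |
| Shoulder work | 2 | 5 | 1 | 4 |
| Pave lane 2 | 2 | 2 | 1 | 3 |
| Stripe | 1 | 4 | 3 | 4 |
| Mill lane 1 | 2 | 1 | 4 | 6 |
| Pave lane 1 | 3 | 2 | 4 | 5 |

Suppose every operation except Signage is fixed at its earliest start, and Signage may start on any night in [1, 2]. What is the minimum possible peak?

9

Signage@1: n1:9  n2:9  n3:5  n4:3  n5:3  n6:2  n7:0 → peak 9
Signage@2: n1:8  n2:9  n3:5  n4:4  n5:3  n6:2  n7:0 → peak 9
Best is Signage@1, peak 9.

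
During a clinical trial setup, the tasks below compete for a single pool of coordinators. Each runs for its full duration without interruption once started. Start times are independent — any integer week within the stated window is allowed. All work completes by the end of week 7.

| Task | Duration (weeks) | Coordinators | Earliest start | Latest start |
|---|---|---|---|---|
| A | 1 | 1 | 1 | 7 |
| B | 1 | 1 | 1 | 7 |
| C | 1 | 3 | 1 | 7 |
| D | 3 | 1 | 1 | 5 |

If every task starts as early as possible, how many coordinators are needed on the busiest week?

Early-start schedule: A@1, B@1, C@1, D@1.
Load per week: week 1: 6, week 2: 1, week 3: 1, week 4: 0, week 5: 0, week 6: 0, week 7: 0.
Peak is 6.

6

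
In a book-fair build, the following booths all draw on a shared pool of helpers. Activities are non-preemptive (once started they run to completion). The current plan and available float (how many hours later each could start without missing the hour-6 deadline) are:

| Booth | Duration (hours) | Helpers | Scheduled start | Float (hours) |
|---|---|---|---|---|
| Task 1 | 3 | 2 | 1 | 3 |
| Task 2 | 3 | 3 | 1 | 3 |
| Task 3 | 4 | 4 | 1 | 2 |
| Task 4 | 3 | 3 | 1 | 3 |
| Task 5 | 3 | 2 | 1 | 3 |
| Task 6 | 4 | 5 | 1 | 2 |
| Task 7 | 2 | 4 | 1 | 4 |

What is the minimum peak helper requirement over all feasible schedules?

14

Early-start (Task 1@1, Task 2@1, Task 3@1, Task 4@1, Task 5@1, Task 6@1, Task 7@1) gives peak 23: h1:23  h2:23  h3:19  h4:9  h5:0  h6:0.
Shift Task 4→4, Task 5→4, Task 7→5.
Schedule Task 1@1, Task 2@1, Task 3@1, Task 4@4, Task 5@4, Task 6@1, Task 7@5: h1:14  h2:14  h3:14  h4:14  h5:9  h6:9 — peak 14.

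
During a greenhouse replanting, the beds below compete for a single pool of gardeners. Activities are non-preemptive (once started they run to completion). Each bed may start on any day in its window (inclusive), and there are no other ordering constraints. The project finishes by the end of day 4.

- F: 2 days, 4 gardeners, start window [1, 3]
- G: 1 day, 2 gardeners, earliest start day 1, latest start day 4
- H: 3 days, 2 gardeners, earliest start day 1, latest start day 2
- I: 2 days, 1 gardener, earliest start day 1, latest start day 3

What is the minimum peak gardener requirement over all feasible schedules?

6

Early-start (F@1, G@1, H@1, I@1) gives peak 9: d1:9  d2:7  d3:2  d4:0.
Shift H→2, I→3.
Schedule F@1, G@1, H@2, I@3: d1:6  d2:6  d3:3  d4:3 — peak 6.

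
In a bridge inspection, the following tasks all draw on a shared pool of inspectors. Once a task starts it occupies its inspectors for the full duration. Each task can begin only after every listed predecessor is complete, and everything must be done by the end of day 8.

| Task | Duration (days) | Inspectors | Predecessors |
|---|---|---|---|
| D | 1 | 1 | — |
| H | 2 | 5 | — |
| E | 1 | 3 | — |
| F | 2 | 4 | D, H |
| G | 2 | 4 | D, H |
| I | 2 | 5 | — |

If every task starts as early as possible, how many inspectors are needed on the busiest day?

Early-start schedule: D@1, H@1, E@1, F@3, G@3, I@1.
Load per day: day 1: 14, day 2: 10, day 3: 8, day 4: 8, day 5: 0, day 6: 0, day 7: 0, day 8: 0.
Peak is 14.

14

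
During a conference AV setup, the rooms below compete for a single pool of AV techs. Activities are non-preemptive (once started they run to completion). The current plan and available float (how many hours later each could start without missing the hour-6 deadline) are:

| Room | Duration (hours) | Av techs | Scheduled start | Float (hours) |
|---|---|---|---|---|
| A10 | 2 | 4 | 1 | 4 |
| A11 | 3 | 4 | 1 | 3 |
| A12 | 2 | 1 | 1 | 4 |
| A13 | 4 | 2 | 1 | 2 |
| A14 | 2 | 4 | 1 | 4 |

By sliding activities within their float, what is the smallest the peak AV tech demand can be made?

8

Early-start (A10@1, A11@1, A12@1, A13@1, A14@1) gives peak 15: h1:15  h2:15  h3:6  h4:2  h5:0  h6:0.
Shift A12→3, A13→3, A14→4.
Schedule A10@1, A11@1, A12@3, A13@3, A14@4: h1:8  h2:8  h3:7  h4:7  h5:6  h6:2 — peak 8.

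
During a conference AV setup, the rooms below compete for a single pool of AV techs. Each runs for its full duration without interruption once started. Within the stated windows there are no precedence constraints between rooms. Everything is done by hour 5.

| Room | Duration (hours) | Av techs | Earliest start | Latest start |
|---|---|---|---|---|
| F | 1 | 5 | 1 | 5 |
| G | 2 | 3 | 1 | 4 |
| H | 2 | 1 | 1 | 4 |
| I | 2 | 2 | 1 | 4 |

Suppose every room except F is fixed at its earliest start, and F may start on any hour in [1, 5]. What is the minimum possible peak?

6

F@1: h1:11  h2:6  h3:0  h4:0  h5:0 → peak 11
F@2: h1:6  h2:11  h3:0  h4:0  h5:0 → peak 11
F@3: h1:6  h2:6  h3:5  h4:0  h5:0 → peak 6
F@4: h1:6  h2:6  h3:0  h4:5  h5:0 → peak 6
F@5: h1:6  h2:6  h3:0  h4:0  h5:5 → peak 6
Best is F@3, peak 6.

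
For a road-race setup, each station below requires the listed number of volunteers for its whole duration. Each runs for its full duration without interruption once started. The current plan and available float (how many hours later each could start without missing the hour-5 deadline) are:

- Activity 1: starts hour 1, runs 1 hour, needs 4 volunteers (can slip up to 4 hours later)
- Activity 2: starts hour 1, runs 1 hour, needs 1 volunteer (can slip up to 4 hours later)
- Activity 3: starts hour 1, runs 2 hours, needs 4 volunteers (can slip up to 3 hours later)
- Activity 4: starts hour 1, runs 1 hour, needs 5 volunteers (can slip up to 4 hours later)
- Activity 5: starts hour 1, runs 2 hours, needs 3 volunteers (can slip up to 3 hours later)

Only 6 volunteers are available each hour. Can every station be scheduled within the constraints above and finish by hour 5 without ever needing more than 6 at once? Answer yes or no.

no

The minimum achievable peak is 7; 6 < 7, so no feasible schedule stays within the cap.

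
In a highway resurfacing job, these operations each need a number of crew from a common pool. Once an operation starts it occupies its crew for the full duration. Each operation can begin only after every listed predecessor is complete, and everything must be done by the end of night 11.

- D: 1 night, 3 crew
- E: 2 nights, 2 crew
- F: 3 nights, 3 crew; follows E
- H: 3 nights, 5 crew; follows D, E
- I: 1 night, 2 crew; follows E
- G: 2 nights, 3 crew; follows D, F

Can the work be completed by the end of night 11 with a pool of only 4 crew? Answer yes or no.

no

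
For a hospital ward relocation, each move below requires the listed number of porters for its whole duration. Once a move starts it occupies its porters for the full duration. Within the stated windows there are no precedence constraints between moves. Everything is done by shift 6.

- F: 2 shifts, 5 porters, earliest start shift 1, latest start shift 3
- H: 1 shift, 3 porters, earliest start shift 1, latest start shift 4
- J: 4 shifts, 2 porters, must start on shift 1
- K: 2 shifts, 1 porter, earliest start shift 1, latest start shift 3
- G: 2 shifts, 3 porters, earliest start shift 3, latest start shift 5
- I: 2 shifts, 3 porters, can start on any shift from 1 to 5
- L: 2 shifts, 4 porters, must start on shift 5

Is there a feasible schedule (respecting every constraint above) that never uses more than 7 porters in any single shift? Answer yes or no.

no

Total porter-shifts = 43; over 6 shifts the average is 43/6 > 7, so some shift must exceed 7.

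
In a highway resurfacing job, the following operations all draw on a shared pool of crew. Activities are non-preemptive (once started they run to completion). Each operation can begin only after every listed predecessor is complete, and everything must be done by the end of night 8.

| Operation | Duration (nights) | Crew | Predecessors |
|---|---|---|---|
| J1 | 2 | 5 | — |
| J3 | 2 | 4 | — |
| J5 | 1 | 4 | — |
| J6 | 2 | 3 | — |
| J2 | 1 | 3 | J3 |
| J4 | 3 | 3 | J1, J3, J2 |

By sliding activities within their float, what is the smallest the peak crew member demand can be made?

Early-start (J1@1, J3@1, J5@1, J6@1, J2@3, J4@4) gives peak 16: n1:16  n2:12  n3:3  n4:3  n5:3  n6:3  n7:0  n8:0.
Shift J3→3, J5→5, J6→3, J2→5, J4→6.
Schedule J1@1, J3@3, J5@5, J6@3, J2@5, J4@6: n1:5  n2:5  n3:7  n4:7  n5:7  n6:3  n7:3  n8:3 — peak 7.

7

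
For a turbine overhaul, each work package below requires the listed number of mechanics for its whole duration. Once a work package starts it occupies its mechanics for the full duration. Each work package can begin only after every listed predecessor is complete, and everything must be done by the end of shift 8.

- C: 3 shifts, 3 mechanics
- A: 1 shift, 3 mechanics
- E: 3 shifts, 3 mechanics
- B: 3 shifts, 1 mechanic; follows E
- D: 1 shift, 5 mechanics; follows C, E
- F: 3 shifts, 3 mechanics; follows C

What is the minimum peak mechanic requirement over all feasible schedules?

Early-start (C@1, A@1, E@1, B@4, D@4, F@4) gives peak 9: s1:9  s2:6  s3:6  s4:9  s5:4  s6:4  s7:0  s8:0.
Shift E→2, B→5, D→5, F→6.
Schedule C@1, A@1, E@2, B@5, D@5, F@6: s1:6  s2:6  s3:6  s4:3  s5:6  s6:4  s7:4  s8:3 — peak 6.

6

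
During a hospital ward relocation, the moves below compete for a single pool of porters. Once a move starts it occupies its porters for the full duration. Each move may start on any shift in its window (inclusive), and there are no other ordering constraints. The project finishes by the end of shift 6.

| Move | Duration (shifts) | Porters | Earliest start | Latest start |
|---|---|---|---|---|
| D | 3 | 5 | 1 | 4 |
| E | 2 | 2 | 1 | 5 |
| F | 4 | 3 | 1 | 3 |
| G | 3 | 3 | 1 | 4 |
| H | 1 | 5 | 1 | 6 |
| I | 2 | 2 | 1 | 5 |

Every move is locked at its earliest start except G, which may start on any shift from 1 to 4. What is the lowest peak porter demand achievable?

G@1: s1:20  s2:15  s3:11  s4:3  s5:0  s6:0 → peak 20
G@2: s1:17  s2:15  s3:11  s4:6  s5:0  s6:0 → peak 17
G@3: s1:17  s2:12  s3:11  s4:6  s5:3  s6:0 → peak 17
G@4: s1:17  s2:12  s3:8  s4:6  s5:3  s6:3 → peak 17
Best is G@2, peak 17.

17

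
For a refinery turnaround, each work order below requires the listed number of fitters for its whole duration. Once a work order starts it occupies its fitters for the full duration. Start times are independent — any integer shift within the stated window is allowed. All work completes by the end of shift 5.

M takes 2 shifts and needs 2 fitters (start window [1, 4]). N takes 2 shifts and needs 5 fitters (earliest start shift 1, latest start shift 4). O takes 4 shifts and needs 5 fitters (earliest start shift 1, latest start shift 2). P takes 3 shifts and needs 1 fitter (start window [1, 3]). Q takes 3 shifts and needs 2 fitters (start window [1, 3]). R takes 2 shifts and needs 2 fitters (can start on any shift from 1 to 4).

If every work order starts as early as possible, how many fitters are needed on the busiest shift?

17

Early-start schedule: M@1, N@1, O@1, P@1, Q@1, R@1.
Load per shift: shift 1: 17, shift 2: 17, shift 3: 8, shift 4: 5, shift 5: 0.
Peak is 17.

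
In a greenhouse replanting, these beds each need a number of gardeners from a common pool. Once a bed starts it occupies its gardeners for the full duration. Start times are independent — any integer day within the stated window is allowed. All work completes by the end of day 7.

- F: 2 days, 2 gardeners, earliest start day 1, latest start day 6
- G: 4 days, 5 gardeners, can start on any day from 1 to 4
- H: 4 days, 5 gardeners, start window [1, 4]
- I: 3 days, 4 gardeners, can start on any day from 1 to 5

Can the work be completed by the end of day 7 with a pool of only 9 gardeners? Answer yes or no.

The minimum achievable peak is 10; 9 < 10, so no feasible schedule stays within the cap.

no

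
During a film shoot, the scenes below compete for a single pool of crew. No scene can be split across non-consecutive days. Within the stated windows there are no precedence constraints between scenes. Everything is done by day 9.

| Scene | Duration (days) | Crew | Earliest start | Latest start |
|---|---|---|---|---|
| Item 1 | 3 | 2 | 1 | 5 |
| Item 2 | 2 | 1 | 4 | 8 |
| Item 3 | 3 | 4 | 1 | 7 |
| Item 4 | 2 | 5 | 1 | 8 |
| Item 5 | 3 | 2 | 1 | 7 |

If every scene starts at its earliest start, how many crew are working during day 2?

13

At early start, day 2 has: Item 1, Item 3, Item 4, Item 5.
Demand: 2 + 4 + 5 + 2 = 13.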